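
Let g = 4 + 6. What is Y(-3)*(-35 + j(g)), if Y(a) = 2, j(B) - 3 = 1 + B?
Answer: -42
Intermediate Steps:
g = 10
j(B) = 4 + B (j(B) = 3 + (1 + B) = 4 + B)
Y(-3)*(-35 + j(g)) = 2*(-35 + (4 + 10)) = 2*(-35 + 14) = 2*(-21) = -42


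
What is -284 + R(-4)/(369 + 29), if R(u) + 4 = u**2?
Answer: -56510/199 ≈ -283.97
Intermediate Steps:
R(u) = -4 + u**2
-284 + R(-4)/(369 + 29) = -284 + (-4 + (-4)**2)/(369 + 29) = -284 + (-4 + 16)/398 = -284 + 12*(1/398) = -284 + 6/199 = -56510/199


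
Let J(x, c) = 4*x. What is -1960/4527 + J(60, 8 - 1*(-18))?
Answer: 1084520/4527 ≈ 239.57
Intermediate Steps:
-1960/4527 + J(60, 8 - 1*(-18)) = -1960/4527 + 4*60 = -1960*1/4527 + 240 = -1960/4527 + 240 = 1084520/4527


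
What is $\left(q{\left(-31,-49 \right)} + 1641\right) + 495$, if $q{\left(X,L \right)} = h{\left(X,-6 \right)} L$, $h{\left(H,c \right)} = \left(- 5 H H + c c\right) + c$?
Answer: $236111$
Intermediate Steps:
$h{\left(H,c \right)} = c + c^{2} - 5 H^{2}$ ($h{\left(H,c \right)} = \left(- 5 H^{2} + c^{2}\right) + c = \left(c^{2} - 5 H^{2}\right) + c = c + c^{2} - 5 H^{2}$)
$q{\left(X,L \right)} = L \left(30 - 5 X^{2}\right)$ ($q{\left(X,L \right)} = \left(-6 + \left(-6\right)^{2} - 5 X^{2}\right) L = \left(-6 + 36 - 5 X^{2}\right) L = \left(30 - 5 X^{2}\right) L = L \left(30 - 5 X^{2}\right)$)
$\left(q{\left(-31,-49 \right)} + 1641\right) + 495 = \left(5 \left(-49\right) \left(6 - \left(-31\right)^{2}\right) + 1641\right) + 495 = \left(5 \left(-49\right) \left(6 - 961\right) + 1641\right) + 495 = \left(5 \left(-49\right) \left(-955\right) + 1641\right) + 495 = \left(233975 + 1641\right) + 495 = 235616 + 495 = 236111$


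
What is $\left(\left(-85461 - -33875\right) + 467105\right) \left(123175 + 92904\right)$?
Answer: $89784930001$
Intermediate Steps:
$\left(\left(-85461 - -33875\right) + 467105\right) \left(123175 + 92904\right) = \left(\left(-85461 + 33875\right) + 467105\right) 216079 = \left(-51586 + 467105\right) 216079 = 415519 \cdot 216079 = 89784930001$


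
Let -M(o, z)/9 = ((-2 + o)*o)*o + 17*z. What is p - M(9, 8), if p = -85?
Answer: 6242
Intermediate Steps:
M(o, z) = -153*z - 9*o**2*(-2 + o) (M(o, z) = -9*(((-2 + o)*o)*o + 17*z) = -9*((o*(-2 + o))*o + 17*z) = -9*(o**2*(-2 + o) + 17*z) = -9*(17*z + o**2*(-2 + o)) = -153*z - 9*o**2*(-2 + o))
p - M(9, 8) = -85 - (-153*8 - 9*9**3 + 18*9**2) = -85 - (-1224 - 9*729 + 18*81) = -85 - (-1224 - 6561 + 1458) = -85 - 1*(-6327) = -85 + 6327 = 6242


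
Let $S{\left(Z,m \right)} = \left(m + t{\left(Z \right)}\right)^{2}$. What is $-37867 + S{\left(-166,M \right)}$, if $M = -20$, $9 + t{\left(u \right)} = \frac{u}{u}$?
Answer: $-37083$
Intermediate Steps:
$t{\left(u \right)} = -8$ ($t{\left(u \right)} = -9 + \frac{u}{u} = -9 + 1 = -8$)
$S{\left(Z,m \right)} = \left(-8 + m\right)^{2}$ ($S{\left(Z,m \right)} = \left(m - 8\right)^{2} = \left(-8 + m\right)^{2}$)
$-37867 + S{\left(-166,M \right)} = -37867 + \left(-8 - 20\right)^{2} = -37867 + \left(-28\right)^{2} = -37867 + 784 = -37083$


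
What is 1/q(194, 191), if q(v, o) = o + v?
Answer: 1/385 ≈ 0.0025974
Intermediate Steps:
1/q(194, 191) = 1/(191 + 194) = 1/385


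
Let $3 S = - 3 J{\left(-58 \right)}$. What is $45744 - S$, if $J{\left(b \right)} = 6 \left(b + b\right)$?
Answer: $45048$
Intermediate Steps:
$J{\left(b \right)} = 12 b$ ($J{\left(b \right)} = 6 \cdot 2 b = 12 b$)
$S = 696$ ($S = \frac{\left(-3\right) 12 \left(-58\right)}{3} = \frac{\left(-3\right) \left(-696\right)}{3} = \frac{1}{3} \cdot 2088 = 696$)
$45744 - S = 45744 - 696 = 45048$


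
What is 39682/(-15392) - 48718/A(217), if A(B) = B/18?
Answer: -6753112601/1670032 ≈ -4043.7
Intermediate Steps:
A(B) = B/18 (A(B) = B*(1/18) = B/18)
39682/(-15392) - 48718/A(217) = 39682/(-15392) - 48718/((1/18)*217) = 39682*(-1/15392) - 48718/217/18 = -19841/7696 - 48718*18/217 = -19841/7696 - 876924/217 = -6753112601/1670032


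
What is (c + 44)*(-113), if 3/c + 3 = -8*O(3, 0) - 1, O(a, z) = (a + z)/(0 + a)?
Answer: -19775/4 ≈ -4943.8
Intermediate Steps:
O(a, z) = (a + z)/a
c = -¼ (c = 3/(-3 + (-8*(3 + 0)/3 - 1)) = 3/(-3 + (-8*3/3 - 1)) = 3/(-3 + (-8*1 - 1)) = 3/(-3 + (-8 - 1)) = 3/(-3 - 9) = 3/(-12) = 3*(-1/12) = -¼ ≈ -0.25000)
(c + 44)*(-113) = (-¼ + 44)*(-113) = (175/4)*(-113) = -19775/4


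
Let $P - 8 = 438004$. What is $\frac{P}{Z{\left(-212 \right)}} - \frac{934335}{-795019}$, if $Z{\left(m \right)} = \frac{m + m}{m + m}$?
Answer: $\frac{348228796563}{795019} \approx 4.3801 \cdot 10^{5}$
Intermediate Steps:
$P = 438012$ ($P = 8 + 438004 = 438012$)
$Z{\left(m \right)} = 1$ ($Z{\left(m \right)} = \frac{2 m}{2 m} = 2 m \frac{1}{2 m} = 1$)
$\frac{P}{Z{\left(-212 \right)}} - \frac{934335}{-795019} = \frac{438012}{1} - \frac{934335}{-795019} = 438012 \cdot 1 - - \frac{934335}{795019} = 438012 + \frac{934335}{795019} = \frac{348228796563}{795019}$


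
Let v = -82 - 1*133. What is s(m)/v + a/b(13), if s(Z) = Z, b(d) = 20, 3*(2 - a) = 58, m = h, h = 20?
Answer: -619/645 ≈ -0.95969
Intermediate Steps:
m = 20
a = -52/3 (a = 2 - ⅓*58 = 2 - 58/3 = -52/3 ≈ -17.333)
v = -215 (v = -82 - 133 = -215)
s(m)/v + a/b(13) = 20/(-215) - 52/3/20 = 20*(-1/215) - 52/3*1/20 = -4/43 - 13/15 = -619/645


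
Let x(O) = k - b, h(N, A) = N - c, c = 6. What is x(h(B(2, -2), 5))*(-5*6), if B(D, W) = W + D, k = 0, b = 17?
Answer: 510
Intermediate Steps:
B(D, W) = D + W
h(N, A) = -6 + N (h(N, A) = N - 1*6 = N - 6 = -6 + N)
x(O) = -17 (x(O) = 0 - 1*17 = 0 - 17 = -17)
x(h(B(2, -2), 5))*(-5*6) = -(-85)*6 = -17*(-30) = 510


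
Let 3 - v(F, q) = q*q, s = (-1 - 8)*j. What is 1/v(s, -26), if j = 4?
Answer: -1/673 ≈ -0.0014859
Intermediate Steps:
s = -36 (s = (-1 - 8)*4 = -9*4 = -36)
v(F, q) = 3 - q² (v(F, q) = 3 - q*q = 3 - q²)
1/v(s, -26) = 1/(3 - 1*(-26)²) = 1/(3 - 1*676) = 1/(3 - 676) = 1/(-673) = -1/673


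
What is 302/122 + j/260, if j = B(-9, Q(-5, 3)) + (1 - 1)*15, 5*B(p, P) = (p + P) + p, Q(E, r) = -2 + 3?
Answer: 195263/79300 ≈ 2.4623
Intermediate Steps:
Q(E, r) = 1
B(p, P) = P/5 + 2*p/5 (B(p, P) = ((p + P) + p)/5 = ((P + p) + p)/5 = (P + 2*p)/5 = P/5 + 2*p/5)
j = -17/5 (j = ((⅕)*1 + (⅖)*(-9)) + (1 - 1)*15 = (⅕ - 18/5) + 0*15 = -17/5 + 0 = -17/5 ≈ -3.4000)
302/122 + j/260 = 302/122 - 17/5/260 = 302*(1/122) - 17/5*1/260 = 151/61 - 17/1300 = 195263/79300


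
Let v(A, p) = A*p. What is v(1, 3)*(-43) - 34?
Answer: -163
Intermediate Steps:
v(1, 3)*(-43) - 34 = (1*3)*(-43) - 34 = 3*(-43) - 34 = -129 - 34 = -163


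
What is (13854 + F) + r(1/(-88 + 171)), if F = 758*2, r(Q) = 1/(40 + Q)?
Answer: 51043853/3321 ≈ 15370.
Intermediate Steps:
F = 1516
(13854 + F) + r(1/(-88 + 171)) = (13854 + 1516) + 1/(40 + 1/(-88 + 171)) = 15370 + 1/(40 + 1/83) = 15370 + 1/(3321/83) = 15370 + 83/3321 = 51043853/3321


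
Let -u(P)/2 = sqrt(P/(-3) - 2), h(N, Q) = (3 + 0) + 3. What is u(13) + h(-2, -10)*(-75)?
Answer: -450 - 2*I*sqrt(57)/3 ≈ -450.0 - 5.0332*I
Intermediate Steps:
h(N, Q) = 6 (h(N, Q) = 3 + 3 = 6)
u(P) = -2*sqrt(-2 - P/3) (u(P) = -2*sqrt(P/(-3) - 2) = -2*sqrt(P*(-1/3) - 2) = -2*sqrt(-P/3 - 2) = -2*sqrt(-2 - P/3))
u(13) + h(-2, -10)*(-75) = -2*sqrt(-18 - 3*13)/3 + 6*(-75) = -2*sqrt(-18 - 39)/3 - 450 = -2*I*sqrt(57)/3 - 450 = -450 - 2*I*sqrt(57)/3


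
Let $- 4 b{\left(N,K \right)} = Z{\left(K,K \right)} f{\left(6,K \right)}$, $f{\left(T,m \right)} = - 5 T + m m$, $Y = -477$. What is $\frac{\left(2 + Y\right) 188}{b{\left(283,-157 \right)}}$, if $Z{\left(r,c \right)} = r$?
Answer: $- \frac{357200}{3865183} \approx -0.092415$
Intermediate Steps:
$f{\left(T,m \right)} = m^{2} - 5 T$ ($f{\left(T,m \right)} = - 5 T + m^{2} = m^{2} - 5 T$)
$b{\left(N,K \right)} = - \frac{K \left(-30 + K^{2}\right)}{4}$ ($b{\left(N,K \right)} = - \frac{K \left(K^{2} - 30\right)}{4} = - \frac{K \left(-30 + K^{2}\right)}{4}$)
$\frac{\left(2 + Y\right) 188}{b{\left(283,-157 \right)}} = \frac{\left(2 - 477\right) 188}{\frac{1}{4} \left(-157\right) \left(30 - \left(-157\right)^{2}\right)} = \frac{\left(-475\right) 188}{\frac{1}{4} \left(-157\right) \left(30 - 24649\right)} = - \frac{89300}{\frac{1}{4} \left(-157\right) \left(30 - 24649\right)} = - \frac{89300}{\frac{1}{4} \left(-157\right) \left(-24619\right)} = - \frac{89300}{\frac{3865183}{4}} = \left(-89300\right) \frac{4}{3865183} = - \frac{357200}{3865183}$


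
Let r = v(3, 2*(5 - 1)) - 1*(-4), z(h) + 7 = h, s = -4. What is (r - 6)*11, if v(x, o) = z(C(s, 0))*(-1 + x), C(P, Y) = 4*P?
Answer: -528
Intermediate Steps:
z(h) = -7 + h
v(x, o) = 23 - 23*x (v(x, o) = (-7 + 4*(-4))*(-1 + x) = (-7 - 16)*(-1 + x) = -23*(-1 + x) = 23 - 23*x)
r = -42 (r = (23 - 23*3) - 1*(-4) = (23 - 69) + 4 = -46 + 4 = -42)
(r - 6)*11 = (-42 - 6)*11 = -48*11 = -528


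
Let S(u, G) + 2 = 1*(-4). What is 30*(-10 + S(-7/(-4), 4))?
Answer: -480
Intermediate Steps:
S(u, G) = -6 (S(u, G) = -2 + 1*(-4) = -2 - 4 = -6)
30*(-10 + S(-7/(-4), 4)) = 30*(-10 - 6) = 30*(-16) = -480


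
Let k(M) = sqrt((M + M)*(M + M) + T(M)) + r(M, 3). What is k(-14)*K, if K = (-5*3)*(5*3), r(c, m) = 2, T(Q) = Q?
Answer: -450 - 225*sqrt(770) ≈ -6693.5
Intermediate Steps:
K = -225 (K = -15*15 = -225)
k(M) = 2 + sqrt(M + 4*M**2) (k(M) = sqrt((M + M)*(M + M) + M) + 2 = sqrt((2*M)*(2*M) + M) + 2 = sqrt(4*M**2 + M) + 2 = sqrt(M + 4*M**2) + 2 = 2 + sqrt(M + 4*M**2))
k(-14)*K = (2 + sqrt(-14*(1 + 4*(-14))))*(-225) = (2 + sqrt(-14*(1 - 56)))*(-225) = (2 + sqrt(-14*(-55)))*(-225) = (2 + sqrt(770))*(-225) = -450 - 225*sqrt(770)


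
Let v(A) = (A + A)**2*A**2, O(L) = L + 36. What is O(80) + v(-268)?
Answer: 20634748020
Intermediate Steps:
O(L) = 36 + L
v(A) = 4*A**4 (v(A) = (2*A)**2*A**2 = (4*A**2)*A**2 = 4*A**4)
O(80) + v(-268) = (36 + 80) + 4*(-268)**4 = 116 + 4*5158686976 = 116 + 20634747904 = 20634748020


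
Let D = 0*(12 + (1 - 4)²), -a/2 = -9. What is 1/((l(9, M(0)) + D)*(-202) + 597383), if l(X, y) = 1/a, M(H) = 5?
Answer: 9/5376346 ≈ 1.6740e-6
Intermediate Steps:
a = 18 (a = -2*(-9) = 18)
D = 0 (D = 0*(12 + (-3)²) = 0*(12 + 9) = 0*21 = 0)
l(X, y) = 1/18
1/((l(9, M(0)) + D)*(-202) + 597383) = 1/((1/18 + 0)*(-202) + 597383) = 1/((1/18)*(-202) + 597383) = 1/(-101/9 + 597383) = 1/(5376346/9) = 9/5376346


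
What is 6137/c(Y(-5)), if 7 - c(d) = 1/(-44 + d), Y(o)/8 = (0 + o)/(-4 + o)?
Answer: 2184772/2501 ≈ 873.56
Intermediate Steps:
Y(o) = 8*o/(-4 + o) (Y(o) = 8*((0 + o)/(-4 + o)) = 8*(o/(-4 + o)) = 8*o/(-4 + o))
c(d) = 7 - 1/(-44 + d)
6137/c(Y(-5)) = 6137/(((-309 + 7*(8*(-5)/(-4 - 5)))/(-44 + 8*(-5)/(-4 - 5)))) = 6137/(((-309 + 7*(8*(-5)/(-9)))/(-44 + 8*(-5)/(-9)))) = 6137/(((-309 + 7*(8*(-5)*(-⅑)))/(-44 + 8*(-5)*(-⅑)))) = 6137/(((-309 + 7*(40/9))/(-44 + 40/9))) = 6137/(((-309 + 280/9)/(-356/9))) = 6137/((-9/356*(-2501/9))) = 6137/(2501/356) = 6137*(356/2501) = 2184772/2501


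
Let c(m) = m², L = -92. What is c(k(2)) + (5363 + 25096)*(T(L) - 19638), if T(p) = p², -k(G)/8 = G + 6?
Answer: -340344770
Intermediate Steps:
k(G) = -48 - 8*G (k(G) = -8*(G + 6) = -8*(6 + G) = -48 - 8*G)
c(k(2)) + (5363 + 25096)*(T(L) - 19638) = (-48 - 8*2)² + (5363 + 25096)*((-92)² - 19638) = (-48 - 16)² + 30459*(8464 - 19638) = (-64)² + 30459*(-11174) = 4096 - 340348866 = -340344770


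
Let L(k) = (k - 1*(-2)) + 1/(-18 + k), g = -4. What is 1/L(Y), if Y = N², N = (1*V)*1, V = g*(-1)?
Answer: 2/35 ≈ 0.057143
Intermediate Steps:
V = 4 (V = -4*(-1) = 4)
N = 4 (N = (1*4)*1 = 4*1 = 4)
Y = 16 (Y = 4² = 16)
L(k) = 2 + k + 1/(-18 + k) (L(k) = (k + 2) + 1/(-18 + k) = (2 + k) + 1/(-18 + k) = 2 + k + 1/(-18 + k))
1/L(Y) = 1/((-35 + 16² - 16*16)/(-18 + 16)) = 1/((-35 + 256 - 256)/(-2)) = 1/(-½*(-35)) = 1/(35/2) = 2/35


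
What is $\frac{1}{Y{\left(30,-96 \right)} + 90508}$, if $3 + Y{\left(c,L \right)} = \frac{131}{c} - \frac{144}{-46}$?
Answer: $\frac{690}{62453623} \approx 1.1048 \cdot 10^{-5}$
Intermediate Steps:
$Y{\left(c,L \right)} = \frac{3}{23} + \frac{131}{c}$ ($Y{\left(c,L \right)} = -3 + \left(\frac{131}{c} - \frac{144}{-46}\right) = -3 + \left(\frac{131}{c} - - \frac{72}{23}\right) = -3 + \left(\frac{131}{c} + \frac{72}{23}\right) = -3 + \left(\frac{72}{23} + \frac{131}{c}\right) = \frac{3}{23} + \frac{131}{c}$)
$\frac{1}{Y{\left(30,-96 \right)} + 90508} = \frac{1}{\left(\frac{3}{23} + \frac{131}{30}\right) + 90508} = \frac{1}{\frac{3103}{690} + 90508} = \frac{1}{\frac{62453623}{690}} = \frac{690}{62453623}$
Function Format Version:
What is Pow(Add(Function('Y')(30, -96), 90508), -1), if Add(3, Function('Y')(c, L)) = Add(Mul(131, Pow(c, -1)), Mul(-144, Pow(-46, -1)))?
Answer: Rational(690, 62453623) ≈ 1.1048e-5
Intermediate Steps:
Function('Y')(c, L) = Add(Rational(3, 23), Mul(131, Pow(c, -1))) (Function('Y')(c, L) = Add(-3, Add(Mul(131, Pow(c, -1)), Mul(-144, Pow(-46, -1)))) = Add(-3, Add(Mul(131, Pow(c, -1)), Mul(-144, Rational(-1, 46)))) = Add(-3, Add(Mul(131, Pow(c, -1)), Rational(72, 23))) = Add(-3, Add(Rational(72, 23), Mul(131, Pow(c, -1)))) = Add(Rational(3, 23), Mul(131, Pow(c, -1))))
Pow(Add(Function('Y')(30, -96), 90508), -1) = Pow(Add(Add(Rational(3, 23), Mul(131, Pow(30, -1))), 90508), -1) = Pow(Add(Add(Rational(3, 23), Mul(131, Rational(1, 30))), 90508), -1) = Pow(Add(Add(Rational(3, 23), Rational(131, 30)), 90508), -1) = Pow(Add(Rational(3103, 690), 90508), -1) = Pow(Rational(62453623, 690), -1) = Rational(690, 62453623)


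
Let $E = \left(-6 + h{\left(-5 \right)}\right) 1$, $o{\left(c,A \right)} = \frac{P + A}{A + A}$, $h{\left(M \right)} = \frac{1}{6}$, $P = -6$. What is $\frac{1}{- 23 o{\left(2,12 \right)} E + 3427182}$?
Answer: $\frac{24}{82253173} \approx 2.9178 \cdot 10^{-7}$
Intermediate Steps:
$h{\left(M \right)} = \frac{1}{6}$
$o{\left(c,A \right)} = \frac{-6 + A}{2 A}$ ($o{\left(c,A \right)} = \frac{-6 + A}{A + A} = \frac{-6 + A}{2 A}$)
$E = - \frac{35}{6}$ ($E = \left(-6 + \frac{1}{6}\right) 1 = \left(- \frac{35}{6}\right) 1 = - \frac{35}{6} \approx -5.8333$)
$\frac{1}{- 23 o{\left(2,12 \right)} E + 3427182} = \frac{1}{- 23 \frac{-6 + 12}{2 \cdot 12} \left(- \frac{35}{6}\right) + 3427182} = \frac{1}{- 23 \cdot \frac{1}{2} \cdot \frac{1}{12} \cdot 6 \left(- \frac{35}{6}\right) + 3427182} = \frac{1}{\left(-23\right) \frac{1}{4} \left(- \frac{35}{6}\right) + 3427182} = \frac{1}{\left(- \frac{23}{4}\right) \left(- \frac{35}{6}\right) + 3427182} = \frac{1}{\frac{805}{24} + 3427182} = \frac{1}{\frac{82253173}{24}} = \frac{24}{82253173}$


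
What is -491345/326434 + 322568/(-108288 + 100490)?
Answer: -54564335411/1272766166 ≈ -42.871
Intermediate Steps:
-491345/326434 + 322568/(-108288 + 100490) = -491345*1/326434 + 322568/(-7798) = -491345/326434 + 322568*(-1/7798) = -491345/326434 - 161284/3899 = -54564335411/1272766166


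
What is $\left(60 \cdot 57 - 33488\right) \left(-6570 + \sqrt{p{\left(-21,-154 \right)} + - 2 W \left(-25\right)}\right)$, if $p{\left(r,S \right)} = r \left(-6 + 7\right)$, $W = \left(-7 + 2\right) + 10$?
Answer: $197546760 - 30068 \sqrt{229} \approx 1.9709 \cdot 10^{8}$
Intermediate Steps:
$W = 5$ ($W = -5 + 10 = 5$)
$p{\left(r,S \right)} = r$ ($p{\left(r,S \right)} = r 1 = r$)
$\left(60 \cdot 57 - 33488\right) \left(-6570 + \sqrt{p{\left(-21,-154 \right)} + - 2 W \left(-25\right)}\right) = \left(60 \cdot 57 - 33488\right) \left(-6570 + \sqrt{-21 + \left(-2\right) 5 \left(-25\right)}\right) = \left(3420 - 33488\right) \left(-6570 + \sqrt{-21 - -250}\right) = - 30068 \left(-6570 + \sqrt{-21 + 250}\right) = - 30068 \left(-6570 + \sqrt{229}\right) = 197546760 - 30068 \sqrt{229}$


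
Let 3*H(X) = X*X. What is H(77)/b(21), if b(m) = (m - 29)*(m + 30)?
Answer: -5929/1224 ≈ -4.8440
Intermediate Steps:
H(X) = X²/3 (H(X) = (X*X)/3 = X²/3)
b(m) = (-29 + m)*(30 + m)
H(77)/b(21) = ((⅓)*77²)/(-870 + 21 + 21²) = ((⅓)*5929)/(-870 + 21 + 441) = (5929/3)/(-408) = (5929/3)*(-1/408) = -5929/1224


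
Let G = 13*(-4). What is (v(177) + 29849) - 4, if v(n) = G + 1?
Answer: 29794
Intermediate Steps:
G = -52
v(n) = -51 (v(n) = -52 + 1 = -51)
(v(177) + 29849) - 4 = (-51 + 29849) - 4 = 29798 - 4 = 29794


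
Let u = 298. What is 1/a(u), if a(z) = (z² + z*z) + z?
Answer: 1/177906 ≈ 5.6209e-6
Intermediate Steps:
a(z) = z + 2*z² (a(z) = (z² + z²) + z = 2*z² + z = z + 2*z²)
1/a(u) = 1/(298*(1 + 2*298)) = 1/(298*(1 + 596)) = 1/(298*597) = 1/177906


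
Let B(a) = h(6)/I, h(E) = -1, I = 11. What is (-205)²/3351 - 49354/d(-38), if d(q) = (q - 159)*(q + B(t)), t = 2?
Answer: 1649631781/276601593 ≈ 5.9639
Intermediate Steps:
B(a) = -1/11
d(q) = (-159 + q)*(-1/11 + q) (d(q) = (q - 159)*(q - 1/11) = (-159 + q)*(-1/11 + q))
(-205)²/3351 - 49354/d(-38) = (-205)²/3351 - 49354/(159/11 + (-38)² - 1750/11*(-38)) = 42025*(1/3351) - 49354/(159/11 + 1444 + 66500/11) = 42025/3351 - 49354/82543/11 = 42025/3351 - 49354*11/82543 = 42025/3351 - 542894/82543 = 1649631781/276601593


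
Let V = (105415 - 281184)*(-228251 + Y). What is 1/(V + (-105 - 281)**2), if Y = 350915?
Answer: -1/21560379620 ≈ -4.6381e-11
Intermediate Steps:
V = -21560528616 (V = (105415 - 281184)*(-228251 + 350915) = -175769*122664 = -21560528616)
1/(V + (-105 - 281)**2) = 1/(-21560528616 + (-105 - 281)**2) = 1/(-21560528616 + (-386)**2) = 1/(-21560528616 + 148996) = 1/(-21560379620) = -1/21560379620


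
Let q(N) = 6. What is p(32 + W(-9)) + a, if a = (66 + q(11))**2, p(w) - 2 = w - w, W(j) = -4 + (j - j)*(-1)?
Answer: 5186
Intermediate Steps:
W(j) = -4 (W(j) = -4 + 0*(-1) = -4 + 0 = -4)
p(w) = 2 (p(w) = 2 + (w - w) = 2 + 0 = 2)
a = 5184 (a = (66 + 6)**2 = 72**2 = 5184)
p(32 + W(-9)) + a = 2 + 5184 = 5186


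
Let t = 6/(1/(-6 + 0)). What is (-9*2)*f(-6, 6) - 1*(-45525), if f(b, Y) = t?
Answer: 46173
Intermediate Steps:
t = -36 (t = 6/(1/(-6)) = 6/(-⅙) = 6*(-6) = -36)
f(b, Y) = -36
(-9*2)*f(-6, 6) - 1*(-45525) = -9*2*(-36) - 1*(-45525) = -18*(-36) + 45525 = 648 + 45525 = 46173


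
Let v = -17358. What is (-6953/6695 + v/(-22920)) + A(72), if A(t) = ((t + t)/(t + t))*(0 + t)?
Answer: 73368039/1022996 ≈ 71.719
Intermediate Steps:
A(t) = t (A(t) = ((2*t)/((2*t)))*t = ((2*t)*(1/(2*t)))*t = 1*t = t)
(-6953/6695 + v/(-22920)) + A(72) = (-6953/6695 - 17358/(-22920)) + 72 = (-6953*1/6695 - 17358*(-1/22920)) + 72 = (-6953/6695 + 2893/3820) + 72 = -287673/1022996 + 72 = 73368039/1022996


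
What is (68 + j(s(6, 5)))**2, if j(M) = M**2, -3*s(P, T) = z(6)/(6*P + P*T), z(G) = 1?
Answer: 7106878852129/1536953616 ≈ 4624.0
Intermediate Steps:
s(P, T) = -1/(3*(6*P + P*T))
(68 + j(s(6, 5)))**2 = (68 + (-1/3/(6*(6 + 5)))**2)**2 = (68 + (-1/3*1/6/11)**2)**2 = (68 + (-1/3*1/6*1/11)**2)**2 = (68 + (-1/198)**2)**2 = (68 + 1/39204)**2 = (2665873/39204)**2 = 7106878852129/1536953616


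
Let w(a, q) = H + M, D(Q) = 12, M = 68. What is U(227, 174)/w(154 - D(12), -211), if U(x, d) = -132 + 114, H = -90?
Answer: 9/11 ≈ 0.81818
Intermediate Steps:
w(a, q) = -22 (w(a, q) = -90 + 68 = -22)
U(x, d) = -18
U(227, 174)/w(154 - D(12), -211) = -18/(-22) = -18*(-1/22) = 9/11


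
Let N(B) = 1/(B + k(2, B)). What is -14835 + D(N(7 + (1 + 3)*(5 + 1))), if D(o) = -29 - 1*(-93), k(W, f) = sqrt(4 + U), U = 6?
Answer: -14771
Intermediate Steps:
k(W, f) = sqrt(10) (k(W, f) = sqrt(4 + 6) = sqrt(10))
N(B) = 1/(B + sqrt(10))
D(o) = 64 (D(o) = -29 + 93 = 64)
-14835 + D(N(7 + (1 + 3)*(5 + 1))) = -14835 + 64 = -14771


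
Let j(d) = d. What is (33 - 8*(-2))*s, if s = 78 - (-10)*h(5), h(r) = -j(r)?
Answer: 1372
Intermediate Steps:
h(r) = -r
s = 28 (s = 78 - (-10)*(-1*5) = 78 - (-10)*(-5) = 78 - 1*50 = 78 - 50 = 28)
(33 - 8*(-2))*s = (33 - 8*(-2))*28 = (33 + 16)*28 = 49*28 = 1372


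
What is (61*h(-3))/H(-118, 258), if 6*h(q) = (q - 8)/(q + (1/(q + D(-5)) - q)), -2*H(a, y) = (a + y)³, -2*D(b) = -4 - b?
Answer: -671/2352000 ≈ -0.00028529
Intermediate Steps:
D(b) = 2 + b/2 (D(b) = -(-4 - b)/2 = 2 + b/2)
H(a, y) = -(a + y)³/2
h(q) = (-8 + q)*(-½ + q)/6 (h(q) = ((q - 8)/(q + (1/(q + (2 + (½)*(-5))) - q)))/6 = ((-8 + q)/(q + (1/(q + (2 - 5/2)) - q)))/6 = ((-8 + q)/(q + (1/(q - ½) - q)))/6 = ((-8 + q)/(q + (1/(-½ + q) - q)))/6 = ((-8 + q)/(1/(-½ + q)))/6 = ((-8 + q)*(-½ + q))/6 = (-8 + q)*(-½ + q)/6)
(61*h(-3))/H(-118, 258) = (61*(⅔ - 17/12*(-3) + (⅙)*(-3)²))/((-(-118 + 258)³/2)) = (61*(⅔ + 17/4 + (⅙)*9))/((-½*140³)) = (61*(⅔ + 17/4 + 3/2))/((-½*2744000)) = (61*(77/12))/(-1372000) = (4697/12)*(-1/1372000) = -671/2352000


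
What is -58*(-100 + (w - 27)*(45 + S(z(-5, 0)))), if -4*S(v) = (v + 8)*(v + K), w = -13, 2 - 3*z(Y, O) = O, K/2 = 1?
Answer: 871160/9 ≈ 96796.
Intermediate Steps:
K = 2 (K = 2*1 = 2)
z(Y, O) = ⅔ - O/3
S(v) = -(2 + v)*(8 + v)/4 (S(v) = -(v + 8)*(v + 2)/4 = -(8 + v)*(2 + v)/4 = -(2 + v)*(8 + v)/4)
-58*(-100 + (w - 27)*(45 + S(z(-5, 0)))) = -58*(-100 + (-13 - 27)*(45 + (-4 - 5*(⅔ - ⅓*0)/2 - (⅔ - ⅓*0)²/4))) = -58*(-100 - 40*(45 + (-4 - 5*(⅔ + 0)/2 - (⅔ + 0)²/4))) = -58*(-100 - 40*(45 + (-4 - 5/2*⅔ - (⅔)²/4))) = -58*(-100 - 40*(45 + (-4 - 5/3 - ¼*4/9))) = -58*(-100 - 40*(45 + (-4 - 5/3 - ⅑))) = -58*(-100 - 40*(45 - 52/9)) = -58*(-100 - 40*353/9) = -58*(-100 - 14120/9) = -58*(-15020/9) = 871160/9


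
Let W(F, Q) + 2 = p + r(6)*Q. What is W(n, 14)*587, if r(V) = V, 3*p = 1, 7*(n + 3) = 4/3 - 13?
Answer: 144989/3 ≈ 48330.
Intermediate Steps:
n = -14/3 (n = -3 + (4/3 - 13)/7 = -3 + (1/7)*(-35/3) = -3 - 5/3 = -14/3 ≈ -4.6667)
p = 1/3 (p = (1/3)*1 = 1/3 ≈ 0.33333)
W(F, Q) = -5/3 + 6*Q (W(F, Q) = -2 + (1/3 + 6*Q) = -5/3 + 6*Q)
W(n, 14)*587 = (-5/3 + 6*14)*587 = (-5/3 + 84)*587 = (247/3)*587 = 144989/3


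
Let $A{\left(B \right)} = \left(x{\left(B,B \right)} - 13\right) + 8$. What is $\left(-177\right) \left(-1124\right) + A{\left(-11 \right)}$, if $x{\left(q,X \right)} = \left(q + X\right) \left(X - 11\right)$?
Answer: $199427$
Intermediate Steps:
$x{\left(q,X \right)} = \left(-11 + X\right) \left(X + q\right)$ ($x{\left(q,X \right)} = \left(X + q\right) \left(X - 11\right) = \left(X + q\right) \left(-11 + X\right) = \left(-11 + X\right) \left(X + q\right)$)
$A{\left(B \right)} = -5 - 22 B + 2 B^{2}$ ($A{\left(B \right)} = \left(\left(B^{2} - 11 B - 11 B + B B\right) - 13\right) + 8 = \left(\left(B^{2} - 11 B - 11 B + B^{2}\right) - 13\right) + 8 = \left(\left(- 22 B + 2 B^{2}\right) - 13\right) + 8 = \left(-13 - 22 B + 2 B^{2}\right) + 8 = -5 - 22 B + 2 B^{2}$)
$\left(-177\right) \left(-1124\right) + A{\left(-11 \right)} = \left(-177\right) \left(-1124\right) - \left(-237 - 242\right) = 198948 + \left(-5 + 242 + 2 \cdot 121\right) = 198948 + \left(-5 + 242 + 242\right) = 198948 + 479 = 199427$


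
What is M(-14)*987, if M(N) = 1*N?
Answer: -13818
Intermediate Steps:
M(N) = N
M(-14)*987 = -14*987 = -13818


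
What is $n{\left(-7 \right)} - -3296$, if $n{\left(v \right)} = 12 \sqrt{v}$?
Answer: $3296 + 12 i \sqrt{7} \approx 3296.0 + 31.749 i$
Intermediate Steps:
$n{\left(-7 \right)} - -3296 = 12 \sqrt{-7} - -3296 = 12 i \sqrt{7} + 3296 = 3296 + 12 i \sqrt{7}$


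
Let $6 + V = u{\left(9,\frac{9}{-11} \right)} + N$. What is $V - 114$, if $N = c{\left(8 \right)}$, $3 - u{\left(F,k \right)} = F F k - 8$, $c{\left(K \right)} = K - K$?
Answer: $- \frac{470}{11} \approx -42.727$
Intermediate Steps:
$c{\left(K \right)} = 0$
$u{\left(F,k \right)} = 11 - k F^{2}$ ($u{\left(F,k \right)} = 3 - \left(F F k - 8\right) = 3 - \left(F^{2} k - 8\right) = 3 - \left(k F^{2} - 8\right) = 3 - \left(-8 + k F^{2}\right) = 11 - k F^{2}$)
$N = 0$
$V = \frac{784}{11}$ ($V = -6 - \left(-11 + \frac{9}{-11} \cdot 9^{2}\right) = -6 - \left(-11 + 9 \left(- \frac{1}{11}\right) 81\right) = -6 - \left(-11 - \frac{729}{11}\right) = -6 + \left(\left(11 + \frac{729}{11}\right) + 0\right) = -6 + \left(\frac{850}{11} + 0\right) = -6 + \frac{850}{11} = \frac{784}{11} \approx 71.273$)
$V - 114 = \frac{784}{11} - 114 = - \frac{470}{11}$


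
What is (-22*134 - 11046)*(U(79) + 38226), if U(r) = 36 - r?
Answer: -534332902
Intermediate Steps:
(-22*134 - 11046)*(U(79) + 38226) = (-22*134 - 11046)*((36 - 1*79) + 38226) = (-2948 - 11046)*((36 - 79) + 38226) = -13994*(-43 + 38226) = -13994*38183 = -534332902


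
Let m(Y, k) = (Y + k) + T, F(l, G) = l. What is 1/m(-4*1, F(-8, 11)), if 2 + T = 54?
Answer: 1/40 ≈ 0.025000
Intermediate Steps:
T = 52 (T = -2 + 54 = 52)
m(Y, k) = 52 + Y + k (m(Y, k) = (Y + k) + 52 = 52 + Y + k)
1/m(-4*1, F(-8, 11)) = 1/(52 - 4*1 - 8) = 1/(52 - 4 - 8) = 1/40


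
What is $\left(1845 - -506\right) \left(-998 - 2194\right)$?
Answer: $-7504392$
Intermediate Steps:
$\left(1845 - -506\right) \left(-998 - 2194\right) = \left(1845 + 506\right) \left(-3192\right) = 2351 \left(-3192\right) = -7504392$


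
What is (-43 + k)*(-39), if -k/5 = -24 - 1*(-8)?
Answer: -1443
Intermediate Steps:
k = 80 (k = -5*(-24 - 1*(-8)) = -5*(-24 + 8) = -5*(-16) = 80)
(-43 + k)*(-39) = (-43 + 80)*(-39) = 37*(-39) = -1443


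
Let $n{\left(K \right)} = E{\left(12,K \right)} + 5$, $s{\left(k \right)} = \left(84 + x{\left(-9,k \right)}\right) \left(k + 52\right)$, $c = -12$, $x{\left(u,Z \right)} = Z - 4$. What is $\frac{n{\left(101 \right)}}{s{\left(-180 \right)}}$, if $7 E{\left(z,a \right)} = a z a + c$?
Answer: $\frac{24487}{17920} \approx 1.3665$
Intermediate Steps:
$x{\left(u,Z \right)} = -4 + Z$ ($x{\left(u,Z \right)} = Z - 4 = -4 + Z$)
$E{\left(z,a \right)} = - \frac{12}{7} + \frac{z a^{2}}{7}$ ($E{\left(z,a \right)} = \frac{a z a - 12}{7} = \frac{z a^{2} - 12}{7} = \frac{-12 + z a^{2}}{7} = - \frac{12}{7} + \frac{z a^{2}}{7}$)
$s{\left(k \right)} = \left(52 + k\right) \left(80 + k\right)$ ($s{\left(k \right)} = \left(84 + \left(-4 + k\right)\right) \left(k + 52\right) = \left(80 + k\right) \left(52 + k\right) = \left(52 + k\right) \left(80 + k\right)$)
$n{\left(K \right)} = \frac{23}{7} + \frac{12 K^{2}}{7}$ ($n{\left(K \right)} = \left(- \frac{12}{7} + \frac{1}{7} \cdot 12 K^{2}\right) + 5 = \left(- \frac{12}{7} + \frac{12 K^{2}}{7}\right) + 5 = \frac{23}{7} + \frac{12 K^{2}}{7}$)
$\frac{n{\left(101 \right)}}{s{\left(-180 \right)}} = \frac{\frac{23}{7} + \frac{12 \cdot 101^{2}}{7}}{4160 + \left(-180\right)^{2} + 132 \left(-180\right)} = \frac{\frac{23}{7} + \frac{12}{7} \cdot 10201}{4160 + 32400 - 23760} = \frac{\frac{23}{7} + \frac{122412}{7}}{12800} = \frac{122435}{7} \cdot \frac{1}{12800} = \frac{24487}{17920}$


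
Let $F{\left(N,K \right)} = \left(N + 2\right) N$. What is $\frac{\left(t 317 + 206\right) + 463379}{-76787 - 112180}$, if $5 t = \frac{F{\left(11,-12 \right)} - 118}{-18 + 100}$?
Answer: $- \frac{38015555}{15495294} \approx -2.4534$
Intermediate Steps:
$F{\left(N,K \right)} = N \left(2 + N\right)$ ($F{\left(N,K \right)} = \left(2 + N\right) N = N \left(2 + N\right)$)
$t = \frac{5}{82}$ ($t = \frac{\left(11 \left(2 + 11\right) - 118\right) \frac{1}{-18 + 100}}{5} = \frac{\left(11 \cdot 13 - 118\right) \frac{1}{82}}{5} = \frac{\left(143 - 118\right) \frac{1}{82}}{5} = \frac{25 \cdot \frac{1}{82}}{5} = \frac{1}{5} \cdot \frac{25}{82} = \frac{5}{82} \approx 0.060976$)
$\frac{\left(t 317 + 206\right) + 463379}{-76787 - 112180} = \frac{\left(\frac{5}{82} \cdot 317 + 206\right) + 463379}{-76787 - 112180} = \frac{\left(\frac{1585}{82} + 206\right) + 463379}{-188967} = \left(\frac{18477}{82} + 463379\right) \left(- \frac{1}{188967}\right) = \frac{38015555}{82} \left(- \frac{1}{188967}\right) = - \frac{38015555}{15495294}$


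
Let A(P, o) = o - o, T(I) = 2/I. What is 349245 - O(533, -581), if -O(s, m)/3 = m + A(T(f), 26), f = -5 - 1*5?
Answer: 347502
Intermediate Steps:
f = -10 (f = -5 - 5 = -10)
A(P, o) = 0
O(s, m) = -3*m (O(s, m) = -3*(m + 0) = -3*m)
349245 - O(533, -581) = 349245 - (-3)*(-581) = 349245 - 1*1743 = 349245 - 1743 = 347502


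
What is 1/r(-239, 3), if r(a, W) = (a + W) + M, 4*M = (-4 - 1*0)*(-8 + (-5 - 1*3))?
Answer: -1/220 ≈ -0.0045455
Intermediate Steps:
M = 16 (M = ((-4 - 1*0)*(-8 + (-5 - 1*3)))/4 = ((-4 + 0)*(-8 + (-5 - 3)))/4 = (-4*(-8 - 8))/4 = (-4*(-16))/4 = (¼)*64 = 16)
r(a, W) = 16 + W + a (r(a, W) = (a + W) + 16 = (W + a) + 16 = 16 + W + a)
1/r(-239, 3) = 1/(16 + 3 - 239) = 1/(-220) = -1/220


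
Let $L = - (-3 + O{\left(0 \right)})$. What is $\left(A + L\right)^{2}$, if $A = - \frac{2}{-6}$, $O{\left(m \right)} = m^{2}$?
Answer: $\frac{100}{9} \approx 11.111$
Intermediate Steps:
$A = \frac{1}{3}$ ($A = \left(-2\right) \left(- \frac{1}{6}\right) = \frac{1}{3} \approx 0.33333$)
$L = 3$ ($L = - (-3 + 0^{2}) = - (-3 + 0) = \left(-1\right) \left(-3\right) = 3$)
$\left(A + L\right)^{2} = \left(\frac{1}{3} + 3\right)^{2} = \left(\frac{10}{3}\right)^{2} = \frac{100}{9}$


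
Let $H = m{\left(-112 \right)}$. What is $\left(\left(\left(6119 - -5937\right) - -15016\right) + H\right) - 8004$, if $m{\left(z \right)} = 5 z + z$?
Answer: $18396$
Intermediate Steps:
$m{\left(z \right)} = 6 z$
$H = -672$ ($H = 6 \left(-112\right) = -672$)
$\left(\left(\left(6119 - -5937\right) - -15016\right) + H\right) - 8004 = \left(\left(\left(6119 - -5937\right) - -15016\right) - 672\right) - 8004 = \left(\left(\left(6119 + 5937\right) + 15016\right) - 672\right) - 8004 = \left(\left(12056 + 15016\right) - 672\right) - 8004 = \left(27072 - 672\right) - 8004 = 26400 - 8004 = 18396$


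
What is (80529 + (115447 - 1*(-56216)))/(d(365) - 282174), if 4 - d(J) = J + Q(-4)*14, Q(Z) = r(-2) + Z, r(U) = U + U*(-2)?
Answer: -84064/94169 ≈ -0.89269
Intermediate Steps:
r(U) = -U (r(U) = U - 2*U = -U)
Q(Z) = 2 + Z (Q(Z) = -1*(-2) + Z = 2 + Z)
d(J) = 32 - J (d(J) = 4 - (J + (2 - 4)*14) = 4 - (J - 2*14) = 4 - (J - 28) = 4 - (-28 + J) = 4 + (28 - J) = 32 - J)
(80529 + (115447 - 1*(-56216)))/(d(365) - 282174) = (80529 + (115447 - 1*(-56216)))/((32 - 1*365) - 282174) = (80529 + (115447 + 56216))/((32 - 365) - 282174) = (80529 + 171663)/(-333 - 282174) = 252192/(-282507) = 252192*(-1/282507) = -84064/94169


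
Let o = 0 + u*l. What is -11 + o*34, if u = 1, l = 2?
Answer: 57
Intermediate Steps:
o = 2 (o = 0 + 1*2 = 0 + 2 = 2)
-11 + o*34 = -11 + 2*34 = -11 + 68 = 57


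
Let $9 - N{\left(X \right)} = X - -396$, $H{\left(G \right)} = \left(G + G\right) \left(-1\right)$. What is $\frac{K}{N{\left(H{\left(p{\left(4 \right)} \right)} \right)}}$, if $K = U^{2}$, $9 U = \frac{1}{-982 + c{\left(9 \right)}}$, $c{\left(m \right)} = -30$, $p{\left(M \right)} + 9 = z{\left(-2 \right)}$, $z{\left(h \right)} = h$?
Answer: $- \frac{1}{33928866576} \approx -2.9473 \cdot 10^{-11}$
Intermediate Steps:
$p{\left(M \right)} = -11$ ($p{\left(M \right)} = -9 - 2 = -11$)
$H{\left(G \right)} = - 2 G$ ($H{\left(G \right)} = 2 G \left(-1\right) = - 2 G$)
$N{\left(X \right)} = -387 - X$ ($N{\left(X \right)} = 9 - \left(X - -396\right) = 9 - \left(X + 396\right) = 9 - \left(396 + X\right) = -387 - X$)
$U = - \frac{1}{9108}$ ($U = \frac{1}{9 \left(-982 - 30\right)} = \frac{1}{9 \left(-1012\right)} = \frac{1}{9} \left(- \frac{1}{1012}\right) = - \frac{1}{9108} \approx -0.00010979$)
$K = \frac{1}{82955664}$ ($K = \left(- \frac{1}{9108}\right)^{2} = \frac{1}{82955664} \approx 1.2055 \cdot 10^{-8}$)
$\frac{K}{N{\left(H{\left(p{\left(4 \right)} \right)} \right)}} = \frac{1}{82955664 \left(-387 - \left(-2\right) \left(-11\right)\right)} = \frac{1}{82955664 \left(-387 - 22\right)} = \frac{1}{82955664 \left(-409\right)} = \frac{1}{82955664} \left(- \frac{1}{409}\right) = - \frac{1}{33928866576}$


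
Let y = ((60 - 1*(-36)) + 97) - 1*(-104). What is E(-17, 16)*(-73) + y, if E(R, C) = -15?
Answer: 1392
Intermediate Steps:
y = 297 (y = ((60 + 36) + 97) + 104 = (96 + 97) + 104 = 193 + 104 = 297)
E(-17, 16)*(-73) + y = -15*(-73) + 297 = 1095 + 297 = 1392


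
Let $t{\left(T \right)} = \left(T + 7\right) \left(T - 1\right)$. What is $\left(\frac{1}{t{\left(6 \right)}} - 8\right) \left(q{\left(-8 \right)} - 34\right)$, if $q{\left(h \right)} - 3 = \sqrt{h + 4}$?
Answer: $\frac{16089}{65} - \frac{1038 i}{65} \approx 247.52 - 15.969 i$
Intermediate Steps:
$q{\left(h \right)} = 3 + \sqrt{4 + h}$ ($q{\left(h \right)} = 3 + \sqrt{h + 4} = 3 + \sqrt{4 + h}$)
$t{\left(T \right)} = \left(-1 + T\right) \left(7 + T\right)$ ($t{\left(T \right)} = \left(7 + T\right) \left(-1 + T\right) = \left(-1 + T\right) \left(7 + T\right)$)
$\left(\frac{1}{t{\left(6 \right)}} - 8\right) \left(q{\left(-8 \right)} - 34\right) = \left(\frac{1}{-7 + 6^{2} + 6 \cdot 6} - 8\right) \left(\left(3 + \sqrt{4 - 8}\right) - 34\right) = \left(\frac{1}{-7 + 36 + 36} - 8\right) \left(\left(3 + \sqrt{-4}\right) - 34\right) = \left(\frac{1}{65} - 8\right) \left(\left(3 + 2 i\right) - 34\right) = \left(\frac{1}{65} - 8\right) \left(-31 + 2 i\right) = - \frac{519 \left(-31 + 2 i\right)}{65} = \frac{16089}{65} - \frac{1038 i}{65}$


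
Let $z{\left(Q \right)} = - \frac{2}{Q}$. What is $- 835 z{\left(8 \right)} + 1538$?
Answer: $\frac{6987}{4} \approx 1746.8$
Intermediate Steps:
$- 835 z{\left(8 \right)} + 1538 = - 835 \left(- \frac{2}{8}\right) + 1538 = - 835 \left(\left(-2\right) \frac{1}{8}\right) + 1538 = \left(-835\right) \left(- \frac{1}{4}\right) + 1538 = \frac{835}{4} + 1538 = \frac{6987}{4}$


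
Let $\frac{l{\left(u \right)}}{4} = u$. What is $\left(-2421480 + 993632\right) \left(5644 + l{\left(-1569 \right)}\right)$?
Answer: $902399936$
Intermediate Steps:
$l{\left(u \right)} = 4 u$
$\left(-2421480 + 993632\right) \left(5644 + l{\left(-1569 \right)}\right) = \left(-2421480 + 993632\right) \left(5644 + 4 \left(-1569\right)\right) = - 1427848 \left(5644 - 6276\right) = \left(-1427848\right) \left(-632\right) = 902399936$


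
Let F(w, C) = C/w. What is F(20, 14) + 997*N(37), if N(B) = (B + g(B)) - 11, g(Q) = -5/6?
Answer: 376378/15 ≈ 25092.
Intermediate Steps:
g(Q) = -⅚ (g(Q) = -5*⅙ = -⅚)
N(B) = -71/6 + B (N(B) = (B - ⅚) - 11 = (-⅚ + B) - 11 = -71/6 + B)
F(20, 14) + 997*N(37) = 14/20 + 997*(-71/6 + 37) = 14*(1/20) + 997*(151/6) = 7/10 + 150547/6 = 376378/15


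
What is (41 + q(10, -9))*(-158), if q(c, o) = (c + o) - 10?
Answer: -5056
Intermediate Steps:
q(c, o) = -10 + c + o
(41 + q(10, -9))*(-158) = (41 + (-10 + 10 - 9))*(-158) = (41 - 9)*(-158) = 32*(-158) = -5056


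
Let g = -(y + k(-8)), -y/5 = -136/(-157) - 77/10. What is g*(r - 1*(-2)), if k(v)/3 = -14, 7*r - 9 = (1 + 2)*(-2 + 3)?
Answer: 31967/1099 ≈ 29.087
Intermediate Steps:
r = 12/7 (r = 9/7 + ((1 + 2)*(-2 + 3))/7 = 9/7 + (3*1)/7 = 9/7 + (⅐)*3 = 9/7 + 3/7 = 12/7 ≈ 1.7143)
k(v) = -42 (k(v) = 3*(-14) = -42)
y = 10729/314 (y = -5*(-136/(-157) - 77/10) = -5*(-136*(-1/157) - 77*⅒) = -5*(136/157 - 77/10) = -5*(-10729/1570) = 10729/314 ≈ 34.169)
g = 2459/314 (g = -(10729/314 - 42) = -1*(-2459/314) = 2459/314 ≈ 7.8312)
g*(r - 1*(-2)) = 2459*(12/7 - 1*(-2))/314 = 2459*(12/7 + 2)/314 = (2459/314)*(26/7) = 31967/1099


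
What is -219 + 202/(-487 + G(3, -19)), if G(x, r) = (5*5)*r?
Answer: -105440/481 ≈ -219.21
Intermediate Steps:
G(x, r) = 25*r
-219 + 202/(-487 + G(3, -19)) = -219 + 202/(-487 + 25*(-19)) = -219 + 202/(-487 - 475) = -219 + 202/(-962) = -219 + 202*(-1/962) = -219 - 101/481 = -105440/481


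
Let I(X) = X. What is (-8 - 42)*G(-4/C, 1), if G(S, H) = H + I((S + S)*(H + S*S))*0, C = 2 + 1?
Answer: -50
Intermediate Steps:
C = 3
G(S, H) = H (G(S, H) = H + ((S + S)*(H + S*S))*0 = H + ((2*S)*(H + S²))*0 = H + (2*S*(H + S²))*0 = H + 0 = H)
(-8 - 42)*G(-4/C, 1) = (-8 - 42)*1 = -50*1 = -50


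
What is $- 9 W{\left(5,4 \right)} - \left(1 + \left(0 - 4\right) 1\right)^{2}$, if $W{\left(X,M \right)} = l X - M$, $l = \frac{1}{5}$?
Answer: $18$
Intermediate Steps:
$l = \frac{1}{5} \approx 0.2$
$W{\left(X,M \right)} = - M + \frac{X}{5}$ ($W{\left(X,M \right)} = \frac{X}{5} - M = - M + \frac{X}{5}$)
$- 9 W{\left(5,4 \right)} - \left(1 + \left(0 - 4\right) 1\right)^{2} = - 9 \left(\left(-1\right) 4 + \frac{1}{5} \cdot 5\right) - \left(1 + \left(0 - 4\right) 1\right)^{2} = - 9 \left(-4 + 1\right) - \left(1 - 4\right)^{2} = \left(-9\right) \left(-3\right) - \left(1 - 4\right)^{2} = 27 - \left(-3\right)^{2} = 27 - 9 = 18$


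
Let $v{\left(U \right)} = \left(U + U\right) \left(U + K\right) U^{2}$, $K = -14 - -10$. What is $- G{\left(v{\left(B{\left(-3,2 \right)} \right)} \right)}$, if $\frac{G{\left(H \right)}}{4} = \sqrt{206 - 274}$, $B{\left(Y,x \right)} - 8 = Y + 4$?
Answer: $- 8 i \sqrt{17} \approx - 32.985 i$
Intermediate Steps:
$K = -4$ ($K = -14 + 10 = -4$)
$B{\left(Y,x \right)} = 12 + Y$ ($B{\left(Y,x \right)} = 8 + \left(Y + 4\right) = 8 + \left(4 + Y\right) = 12 + Y$)
$v{\left(U \right)} = 2 U^{3} \left(-4 + U\right)$ ($v{\left(U \right)} = \left(U + U\right) \left(U - 4\right) U^{2} = 2 U \left(-4 + U\right) U^{2} = 2 U^{3} \left(-4 + U\right)$)
$G{\left(H \right)} = 8 i \sqrt{17}$ ($G{\left(H \right)} = 4 \sqrt{206 - 274} = 4 \sqrt{-68} = 4 \cdot 2 i \sqrt{17} = 8 i \sqrt{17}$)
$- G{\left(v{\left(B{\left(-3,2 \right)} \right)} \right)} = - 8 i \sqrt{17}$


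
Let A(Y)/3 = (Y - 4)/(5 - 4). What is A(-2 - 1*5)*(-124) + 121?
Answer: 4213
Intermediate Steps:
A(Y) = -12 + 3*Y (A(Y) = 3*((Y - 4)/(5 - 4)) = 3*((-4 + Y)/1) = 3*((-4 + Y)*1) = 3*(-4 + Y) = -12 + 3*Y)
A(-2 - 1*5)*(-124) + 121 = (-12 + 3*(-2 - 1*5))*(-124) + 121 = (-12 + 3*(-2 - 5))*(-124) + 121 = (-12 + 3*(-7))*(-124) + 121 = (-12 - 21)*(-124) + 121 = -33*(-124) + 121 = 4092 + 121 = 4213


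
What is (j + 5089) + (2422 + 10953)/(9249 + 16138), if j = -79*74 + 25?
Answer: -18569909/25387 ≈ -731.47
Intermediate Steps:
j = -5821 (j = -5846 + 25 = -5821)
(j + 5089) + (2422 + 10953)/(9249 + 16138) = (-5821 + 5089) + (2422 + 10953)/(9249 + 16138) = -732 + 13375/25387 = -18569909/25387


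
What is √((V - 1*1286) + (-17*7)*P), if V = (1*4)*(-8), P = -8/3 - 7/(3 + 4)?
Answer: 23*I*√15/3 ≈ 29.693*I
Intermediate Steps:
P = -11/3 (P = -8*⅓ - 7/7 = -8/3 - 7*⅐ = -8/3 - 1 = -11/3 ≈ -3.6667)
V = -32 (V = 4*(-8) = -32)
√((V - 1*1286) + (-17*7)*P) = √((-32 - 1*1286) - 17*7*(-11/3)) = √((-32 - 1286) - 119*(-11/3)) = √(-1318 + 1309/3) = √(-2645/3) = 23*I*√15/3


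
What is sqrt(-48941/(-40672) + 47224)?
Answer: 3*sqrt(542503322022)/10168 ≈ 217.31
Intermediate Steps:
sqrt(-48941/(-40672) + 47224) = sqrt(-48941*(-1/40672) + 47224) = sqrt(48941/40672 + 47224) = sqrt(1920743469/40672) = 3*sqrt(542503322022)/10168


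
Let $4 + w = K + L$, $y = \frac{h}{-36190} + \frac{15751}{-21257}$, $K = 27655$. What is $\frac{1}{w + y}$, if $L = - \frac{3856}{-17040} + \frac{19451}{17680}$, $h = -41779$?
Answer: $\frac{289702617924720}{8011071146528384149} \approx 3.6163 \cdot 10^{-5}$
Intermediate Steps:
$L = \frac{4995239}{3765840}$ ($L = \left(-3856\right) \left(- \frac{1}{17040}\right) + 19451 \cdot \frac{1}{17680} = \frac{241}{1065} + \frac{19451}{17680} = \frac{4995239}{3765840} \approx 1.3265$)
$y = \frac{318067513}{769290830}$ ($y = - \frac{41779}{-36190} + \frac{15751}{-21257} = \left(-41779\right) \left(- \frac{1}{36190}\right) + 15751 \left(- \frac{1}{21257}\right) = \frac{41779}{36190} - \frac{15751}{21257} = \frac{318067513}{769290830} \approx 0.41346$)
$w = \frac{104134237079}{3765840}$ ($w = -4 + \left(27655 + \frac{4995239}{3765840}\right) = -4 + \frac{104149300439}{3765840} = \frac{104134237079}{3765840} \approx 27652.0$)
$\frac{1}{w + y} = \frac{1}{\frac{104134237079}{3765840} + \frac{318067513}{769290830}} = \frac{1}{\frac{8011071146528384149}{289702617924720}} = \frac{289702617924720}{8011071146528384149}$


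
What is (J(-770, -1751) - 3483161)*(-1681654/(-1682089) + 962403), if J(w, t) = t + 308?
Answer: -5641048333324802684/1682089 ≈ -3.3536e+12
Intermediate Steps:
J(w, t) = 308 + t
(J(-770, -1751) - 3483161)*(-1681654/(-1682089) + 962403) = ((308 - 1751) - 3483161)*(-1681654/(-1682089) + 962403) = (-1443 - 3483161)*(-1681654*(-1/1682089) + 962403) = -3484604*(1681654/1682089 + 962403) = -3484604*1618849181521/1682089 = -5641048333324802684/1682089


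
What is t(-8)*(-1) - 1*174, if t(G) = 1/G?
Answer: -1391/8 ≈ -173.88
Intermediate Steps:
t(-8)*(-1) - 1*174 = -1/(-8) - 1*174 = -⅛*(-1) - 174 = ⅛ - 174 = -1391/8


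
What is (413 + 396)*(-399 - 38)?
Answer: -353533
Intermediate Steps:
(413 + 396)*(-399 - 38) = 809*(-437) = -353533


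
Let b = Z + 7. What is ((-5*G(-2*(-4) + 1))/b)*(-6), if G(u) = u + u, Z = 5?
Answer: 45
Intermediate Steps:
G(u) = 2*u
b = 12 (b = 5 + 7 = 12)
((-5*G(-2*(-4) + 1))/b)*(-6) = (-10*(-2*(-4) + 1)/12)*(-6) = (-10*(8 + 1)*(1/12))*(-6) = (-10*9*(1/12))*(-6) = (-5*18*(1/12))*(-6) = -90*1/12*(-6) = -15/2*(-6) = 45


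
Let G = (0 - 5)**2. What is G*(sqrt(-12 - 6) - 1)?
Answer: -25 + 75*I*sqrt(2) ≈ -25.0 + 106.07*I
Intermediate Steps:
G = 25 (G = (-5)**2 = 25)
G*(sqrt(-12 - 6) - 1) = 25*(sqrt(-12 - 6) - 1) = 25*(sqrt(-18) - 1) = 25*(3*I*sqrt(2) - 1) = 25*(-1 + 3*I*sqrt(2)) = -25 + 75*I*sqrt(2)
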